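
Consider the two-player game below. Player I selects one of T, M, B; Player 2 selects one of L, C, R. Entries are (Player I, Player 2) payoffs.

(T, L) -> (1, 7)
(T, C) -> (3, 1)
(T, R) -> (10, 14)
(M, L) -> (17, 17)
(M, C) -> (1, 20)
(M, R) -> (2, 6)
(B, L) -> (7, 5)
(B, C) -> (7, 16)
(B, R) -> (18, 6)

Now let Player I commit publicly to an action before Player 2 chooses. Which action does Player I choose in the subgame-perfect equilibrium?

Player 2 best-responds to each possible Player I move:
- T: BR = R, leader payoff 10.
- M: BR = C, leader payoff 1.
- B: BR = C, leader payoff 7.
Maximizing over 10, 1, 7, Player I chooses T. Subgame-perfect outcome: (T, R) with payoffs (10, 14).

T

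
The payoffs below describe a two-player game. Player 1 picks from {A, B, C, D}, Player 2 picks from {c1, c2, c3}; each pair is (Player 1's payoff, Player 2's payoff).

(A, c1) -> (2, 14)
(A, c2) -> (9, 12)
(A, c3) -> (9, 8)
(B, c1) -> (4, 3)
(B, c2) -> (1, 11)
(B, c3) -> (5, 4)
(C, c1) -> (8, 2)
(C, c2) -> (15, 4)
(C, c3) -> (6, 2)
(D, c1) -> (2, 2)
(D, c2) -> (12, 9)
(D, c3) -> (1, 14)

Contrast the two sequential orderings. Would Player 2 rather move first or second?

If Player 1 leads: Player 2's best replies are A→c1, B→c2, C→c2, D→c3; Player 1's induced payoffs 2, 1, 15, 1; outcome (C, c2), payoffs (15, 4).
If Player 2 leads: Player 1's best replies are c1→C, c2→C, c3→A; Player 2's induced payoffs 2, 4, 8; outcome (A, c3), payoffs (9, 8).
Player 2 gets 8 moving first and 4 moving second, so Player 2 prefers to move first.

first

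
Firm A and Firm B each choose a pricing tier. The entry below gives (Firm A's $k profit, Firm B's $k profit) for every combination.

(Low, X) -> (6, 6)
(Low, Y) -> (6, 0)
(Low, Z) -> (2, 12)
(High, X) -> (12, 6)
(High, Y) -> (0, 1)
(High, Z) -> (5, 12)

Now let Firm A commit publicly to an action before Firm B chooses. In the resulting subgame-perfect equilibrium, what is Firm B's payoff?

12

Backward induction with Firm A moving first.
- Low: Firm B compares 6, 0, 12 and picks Z; Firm A would get 2.
- High: Firm B compares 6, 1, 12 and picks Z; Firm A would get 5.
Firm A's induced payoffs are 2, 5, so Firm A commits to High. Subgame-perfect outcome: (High, Z) with payoffs (5, 12).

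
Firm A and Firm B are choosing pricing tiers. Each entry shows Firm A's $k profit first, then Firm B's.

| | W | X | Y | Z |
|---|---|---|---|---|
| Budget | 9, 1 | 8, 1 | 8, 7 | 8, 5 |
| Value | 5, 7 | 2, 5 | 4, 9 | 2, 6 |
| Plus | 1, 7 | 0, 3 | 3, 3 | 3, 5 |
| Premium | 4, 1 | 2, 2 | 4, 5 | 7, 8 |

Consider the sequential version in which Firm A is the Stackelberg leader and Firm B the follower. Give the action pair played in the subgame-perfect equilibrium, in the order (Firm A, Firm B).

Work backward from Firm B's decision.
- Budget → Firm B plays Y (best of 1, 1, 7, 5); Firm A gets 8.
- Value → Firm B plays Y (best of 7, 5, 9, 6); Firm A gets 4.
- Plus → Firm B plays W (best of 7, 3, 3, 5); Firm A gets 1.
- Premium → Firm B plays Z (best of 1, 2, 5, 8); Firm A gets 7.
Among 8, 4, 1, 7, the best is 8 at Budget. Subgame-perfect outcome: (Budget, Y) with payoffs (8, 7).

(Budget, Y)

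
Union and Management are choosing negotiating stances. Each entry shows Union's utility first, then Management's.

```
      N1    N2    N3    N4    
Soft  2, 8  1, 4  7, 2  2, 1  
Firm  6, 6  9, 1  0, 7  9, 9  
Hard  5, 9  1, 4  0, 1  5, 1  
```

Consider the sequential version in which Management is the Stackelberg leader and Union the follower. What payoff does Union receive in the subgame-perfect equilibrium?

Solve by backward induction (Management leads).
- N1: BR = Firm, leader payoff 6.
- N2: BR = Firm, leader payoff 1.
- N3: BR = Soft, leader payoff 2.
- N4: BR = Firm, leader payoff 9.
Management's induced payoffs are 6, 1, 2, 9, so Management commits to N4. Subgame-perfect outcome: (Firm, N4) with payoffs (9, 9).

9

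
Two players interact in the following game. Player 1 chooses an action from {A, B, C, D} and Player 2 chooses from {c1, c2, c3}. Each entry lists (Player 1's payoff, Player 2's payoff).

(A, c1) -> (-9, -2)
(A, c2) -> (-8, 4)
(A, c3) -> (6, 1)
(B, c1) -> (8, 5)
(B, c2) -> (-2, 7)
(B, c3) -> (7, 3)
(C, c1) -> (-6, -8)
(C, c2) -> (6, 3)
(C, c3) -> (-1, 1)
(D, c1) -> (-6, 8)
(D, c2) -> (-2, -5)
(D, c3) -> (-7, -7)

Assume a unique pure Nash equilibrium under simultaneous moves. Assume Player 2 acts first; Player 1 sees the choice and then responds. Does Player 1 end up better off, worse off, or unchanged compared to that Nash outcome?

Solve by backward induction (Player 2 leads).
- c1: Player 1 compares -9, 8, -6, -6 and picks B; Player 2 would get 5.
- c2: Player 1 compares -8, -2, 6, -2 and picks C; Player 2 would get 3.
- c3: Player 1 compares 6, 7, -1, -7 and picks B; Player 2 would get 3.
Maximizing over 5, 3, 3, Player 2 chooses c1. Subgame-perfect outcome: (B, c1) with payoffs (8, 5).
Under simultaneous play:
Player 1's best replies: c1→B; c2→C; c3→B.
Player 2's best replies: A→c2; B→c2; C→c2; D→c1.
Only (C, c2) has each player best-responding; Nash payoffs (6, 3).
Player 1 earns 8 sequentially versus 6 at the Nash outcome: better off.

better off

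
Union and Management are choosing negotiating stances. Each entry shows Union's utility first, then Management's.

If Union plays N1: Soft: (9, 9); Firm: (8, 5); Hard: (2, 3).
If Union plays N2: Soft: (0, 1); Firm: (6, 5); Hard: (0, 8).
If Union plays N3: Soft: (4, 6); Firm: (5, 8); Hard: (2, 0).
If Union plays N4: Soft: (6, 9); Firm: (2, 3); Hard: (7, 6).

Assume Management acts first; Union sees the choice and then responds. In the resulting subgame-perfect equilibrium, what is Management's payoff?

9

Work backward from Union's decision.
- Soft → Union plays N1 (best of 9, 0, 4, 6); Management gets 9.
- Firm → Union plays N1 (best of 8, 6, 5, 2); Management gets 5.
- Hard → Union plays N4 (best of 2, 0, 2, 7); Management gets 6.
Among 9, 5, 6, the best is 9 at Soft. Subgame-perfect outcome: (N1, Soft) with payoffs (9, 9).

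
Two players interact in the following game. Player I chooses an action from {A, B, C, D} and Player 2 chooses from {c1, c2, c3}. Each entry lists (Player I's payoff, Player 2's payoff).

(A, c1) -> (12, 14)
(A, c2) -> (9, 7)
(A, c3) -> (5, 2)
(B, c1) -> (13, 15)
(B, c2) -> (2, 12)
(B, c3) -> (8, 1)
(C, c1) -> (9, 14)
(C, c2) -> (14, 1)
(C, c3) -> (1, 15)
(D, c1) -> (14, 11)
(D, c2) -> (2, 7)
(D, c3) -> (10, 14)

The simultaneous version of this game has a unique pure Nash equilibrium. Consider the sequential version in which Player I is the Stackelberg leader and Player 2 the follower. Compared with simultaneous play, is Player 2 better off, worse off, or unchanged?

better off

Player 2 best-responds to each possible Player I move:
- A → Player 2 plays c1 (best of 14, 7, 2); Player I gets 12.
- B → Player 2 plays c1 (best of 15, 12, 1); Player I gets 13.
- C → Player 2 plays c3 (best of 14, 1, 15); Player I gets 1.
- D → Player 2 plays c3 (best of 11, 7, 14); Player I gets 10.
Player I's induced payoffs are 12, 13, 1, 10, so Player I commits to B. Subgame-perfect outcome: (B, c1) with payoffs (13, 15).
Under simultaneous play:
Player I's best replies: c1→D; c2→C; c3→D.
Player 2's best replies: A→c1; B→c1; C→c3; D→c3.
The unique mutual best reply is (D, c3), giving (10, 14).
Player 2 earns 15 sequentially versus 14 at the Nash outcome: better off.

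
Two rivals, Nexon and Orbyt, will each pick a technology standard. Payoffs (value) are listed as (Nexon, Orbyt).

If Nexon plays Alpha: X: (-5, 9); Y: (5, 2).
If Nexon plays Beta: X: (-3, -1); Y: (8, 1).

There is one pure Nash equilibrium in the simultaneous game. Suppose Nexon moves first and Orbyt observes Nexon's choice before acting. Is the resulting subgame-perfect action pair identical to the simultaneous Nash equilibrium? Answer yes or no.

yes

Orbyt best-responds to each possible Nexon move:
- Alpha → Orbyt plays X (best of 9, 2); Nexon gets -5.
- Beta → Orbyt plays Y (best of -1, 1); Nexon gets 8.
Nexon's induced payoffs are -5, 8, so Nexon commits to Beta. Subgame-perfect outcome: (Beta, Y) with payoffs (8, 1).
Under simultaneous play:
Nexon's best replies: X→Beta; Y→Beta.
Orbyt's best replies: Alpha→X; Beta→Y.
The unique mutual best reply is (Beta, Y), giving (8, 1).
Sequential outcome (Beta, Y) coincides with the Nash profile (Beta, Y).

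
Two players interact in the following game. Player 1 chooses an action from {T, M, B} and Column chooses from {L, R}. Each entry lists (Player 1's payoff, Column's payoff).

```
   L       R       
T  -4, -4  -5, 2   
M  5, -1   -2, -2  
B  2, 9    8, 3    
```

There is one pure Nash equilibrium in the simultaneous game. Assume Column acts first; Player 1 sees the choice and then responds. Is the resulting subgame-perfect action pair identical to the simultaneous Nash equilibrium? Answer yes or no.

no

Solve by backward induction (Column leads).
- L: Player 1 compares -4, 5, 2 and picks M; Column would get -1.
- R: Player 1 compares -5, -2, 8 and picks B; Column would get 3.
Column's induced payoffs are -1, 3, so Column commits to R. Subgame-perfect outcome: (B, R) with payoffs (8, 3).
For the simultaneous game, intersect best replies.
Player 1's best replies: L→M; R→B.
Column's best replies: T→R; M→L; B→L.
The unique mutual best reply is (M, L), giving (5, -1).
Sequential outcome (B, R) differs from the Nash profile (M, L).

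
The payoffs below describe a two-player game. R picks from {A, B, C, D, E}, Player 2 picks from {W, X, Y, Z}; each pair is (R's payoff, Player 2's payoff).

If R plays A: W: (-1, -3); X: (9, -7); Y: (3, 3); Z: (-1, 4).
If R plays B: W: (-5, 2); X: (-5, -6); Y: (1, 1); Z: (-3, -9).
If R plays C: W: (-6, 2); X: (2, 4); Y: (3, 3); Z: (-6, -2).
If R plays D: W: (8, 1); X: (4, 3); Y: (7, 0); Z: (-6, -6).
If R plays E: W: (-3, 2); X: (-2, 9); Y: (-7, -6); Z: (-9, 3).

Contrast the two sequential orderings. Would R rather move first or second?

If R leads: Player 2's best replies are A→Z, B→W, C→X, D→X, E→X; R's induced payoffs -1, -5, 2, 4, -2; outcome (D, X), payoffs (4, 3).
If Player 2 leads: R's best replies are W→D, X→A, Y→D, Z→A; Player 2's induced payoffs 1, -7, 0, 4; outcome (A, Z), payoffs (-1, 4).
R gets 4 moving first and -1 moving second, so R prefers to move first.

first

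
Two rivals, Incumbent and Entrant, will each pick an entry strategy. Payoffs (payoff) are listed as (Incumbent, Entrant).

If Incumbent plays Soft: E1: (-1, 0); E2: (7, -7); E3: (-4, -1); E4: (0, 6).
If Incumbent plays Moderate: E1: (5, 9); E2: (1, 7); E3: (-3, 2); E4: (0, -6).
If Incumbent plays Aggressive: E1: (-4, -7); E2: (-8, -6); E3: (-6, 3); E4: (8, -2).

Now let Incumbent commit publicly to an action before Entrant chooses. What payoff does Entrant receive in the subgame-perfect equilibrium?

9

Work backward from Entrant's decision.
- Soft → Entrant plays E4 (best of 0, -7, -1, 6); Incumbent gets 0.
- Moderate → Entrant plays E1 (best of 9, 7, 2, -6); Incumbent gets 5.
- Aggressive → Entrant plays E3 (best of -7, -6, 3, -2); Incumbent gets -6.
Maximizing over 0, 5, -6, Incumbent chooses Moderate. Subgame-perfect outcome: (Moderate, E1) with payoffs (5, 9).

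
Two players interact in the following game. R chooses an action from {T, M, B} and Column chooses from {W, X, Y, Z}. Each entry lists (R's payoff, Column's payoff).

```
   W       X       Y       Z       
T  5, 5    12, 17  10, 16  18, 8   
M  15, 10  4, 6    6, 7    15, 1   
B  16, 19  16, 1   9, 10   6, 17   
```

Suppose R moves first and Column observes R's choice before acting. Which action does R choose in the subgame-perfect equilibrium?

Work backward from Column's decision.
- T: Column compares 5, 17, 16, 8 and picks X; R would get 12.
- M: Column compares 10, 6, 7, 1 and picks W; R would get 15.
- B: Column compares 19, 1, 10, 17 and picks W; R would get 16.
Among 12, 15, 16, the best is 16 at B. Subgame-perfect outcome: (B, W) with payoffs (16, 19).

B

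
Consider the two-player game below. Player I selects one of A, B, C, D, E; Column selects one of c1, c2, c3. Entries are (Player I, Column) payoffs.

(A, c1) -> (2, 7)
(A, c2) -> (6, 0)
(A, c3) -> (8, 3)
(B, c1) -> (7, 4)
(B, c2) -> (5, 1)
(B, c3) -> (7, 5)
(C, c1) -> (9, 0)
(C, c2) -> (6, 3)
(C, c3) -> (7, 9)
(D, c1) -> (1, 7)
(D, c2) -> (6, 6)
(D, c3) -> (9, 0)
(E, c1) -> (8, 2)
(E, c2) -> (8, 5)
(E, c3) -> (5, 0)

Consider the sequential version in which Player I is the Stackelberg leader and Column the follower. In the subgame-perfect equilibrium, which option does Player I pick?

Work backward from Column's decision.
- A: BR = c1, leader payoff 2.
- B: BR = c3, leader payoff 7.
- C: BR = c3, leader payoff 7.
- D: BR = c1, leader payoff 1.
- E: BR = c2, leader payoff 8.
Player I's induced payoffs are 2, 7, 7, 1, 8, so Player I commits to E. Subgame-perfect outcome: (E, c2) with payoffs (8, 5).

E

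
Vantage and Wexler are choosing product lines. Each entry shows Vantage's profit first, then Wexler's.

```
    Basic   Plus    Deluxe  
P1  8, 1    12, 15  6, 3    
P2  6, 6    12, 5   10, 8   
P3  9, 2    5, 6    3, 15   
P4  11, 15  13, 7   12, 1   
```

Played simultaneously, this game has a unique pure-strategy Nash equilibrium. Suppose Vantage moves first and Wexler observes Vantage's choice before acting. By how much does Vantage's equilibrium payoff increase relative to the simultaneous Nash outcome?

1

Solve by backward induction (Vantage leads).
- P1: BR = Plus, leader payoff 12.
- P2: BR = Deluxe, leader payoff 10.
- P3: BR = Deluxe, leader payoff 3.
- P4: BR = Basic, leader payoff 11.
Maximizing over 12, 10, 3, 11, Vantage chooses P1. Subgame-perfect outcome: (P1, Plus) with payoffs (12, 15).
Now find the simultaneous Nash equilibrium.
Vantage's best replies: Basic→P4; Plus→P4; Deluxe→P4.
Wexler's best replies: P1→Plus; P2→Deluxe; P3→Deluxe; P4→Basic.
Only (P4, Basic) has each player best-responding; Nash payoffs (11, 15).
Vantage's commitment gain: 12 − 11 = 1.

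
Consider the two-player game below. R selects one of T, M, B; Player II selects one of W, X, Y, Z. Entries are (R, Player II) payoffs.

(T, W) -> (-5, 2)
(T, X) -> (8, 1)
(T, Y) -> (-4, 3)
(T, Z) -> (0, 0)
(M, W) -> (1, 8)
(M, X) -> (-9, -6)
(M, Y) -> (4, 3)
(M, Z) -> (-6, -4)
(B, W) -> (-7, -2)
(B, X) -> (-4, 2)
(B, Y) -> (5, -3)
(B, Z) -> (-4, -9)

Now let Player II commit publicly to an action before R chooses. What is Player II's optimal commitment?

W

Backward induction with Player II moving first.
- W: R compares -5, 1, -7 and picks M; Player II would get 8.
- X: R compares 8, -9, -4 and picks T; Player II would get 1.
- Y: R compares -4, 4, 5 and picks B; Player II would get -3.
- Z: R compares 0, -6, -4 and picks T; Player II would get 0.
Player II's induced payoffs are 8, 1, -3, 0, so Player II commits to W. Subgame-perfect outcome: (M, W) with payoffs (1, 8).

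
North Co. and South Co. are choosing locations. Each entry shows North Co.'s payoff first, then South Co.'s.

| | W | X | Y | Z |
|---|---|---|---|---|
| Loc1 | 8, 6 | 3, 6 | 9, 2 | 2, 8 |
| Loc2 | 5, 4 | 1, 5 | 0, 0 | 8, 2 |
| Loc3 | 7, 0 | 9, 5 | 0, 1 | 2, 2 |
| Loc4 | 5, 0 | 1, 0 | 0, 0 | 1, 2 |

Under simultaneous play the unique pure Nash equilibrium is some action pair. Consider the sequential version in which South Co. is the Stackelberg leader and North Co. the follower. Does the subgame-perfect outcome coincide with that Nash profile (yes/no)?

Work backward from North Co.'s decision.
- W: BR = Loc1, leader payoff 6.
- X: BR = Loc3, leader payoff 5.
- Y: BR = Loc1, leader payoff 2.
- Z: BR = Loc2, leader payoff 2.
Maximizing over 6, 5, 2, 2, South Co. chooses W. Subgame-perfect outcome: (Loc1, W) with payoffs (8, 6).
For the simultaneous game, intersect best replies.
North Co.'s best replies: W→Loc1; X→Loc3; Y→Loc1; Z→Loc2.
South Co.'s best replies: Loc1→Z; Loc2→X; Loc3→X; Loc4→Z.
The unique mutual best reply is (Loc3, X), giving (9, 5).
Sequential outcome (Loc1, W) differs from the Nash profile (Loc3, X).

no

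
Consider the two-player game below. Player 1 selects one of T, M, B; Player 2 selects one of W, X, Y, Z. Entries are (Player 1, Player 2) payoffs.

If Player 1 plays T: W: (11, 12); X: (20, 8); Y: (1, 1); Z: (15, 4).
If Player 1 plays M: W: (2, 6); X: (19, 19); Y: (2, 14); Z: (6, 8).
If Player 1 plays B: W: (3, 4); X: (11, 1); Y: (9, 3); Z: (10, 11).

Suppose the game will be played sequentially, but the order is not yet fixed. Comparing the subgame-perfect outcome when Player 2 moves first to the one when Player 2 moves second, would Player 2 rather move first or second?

second

If Player 1 leads: Player 2's best replies are T→W, M→X, B→Z; Player 1's induced payoffs 11, 19, 10; outcome (M, X), payoffs (19, 19).
If Player 2 leads: Player 1's best replies are W→T, X→T, Y→B, Z→T; Player 2's induced payoffs 12, 8, 3, 4; outcome (T, W), payoffs (11, 12).
Player 2 gets 12 moving first and 19 moving second, so Player 2 prefers to move second.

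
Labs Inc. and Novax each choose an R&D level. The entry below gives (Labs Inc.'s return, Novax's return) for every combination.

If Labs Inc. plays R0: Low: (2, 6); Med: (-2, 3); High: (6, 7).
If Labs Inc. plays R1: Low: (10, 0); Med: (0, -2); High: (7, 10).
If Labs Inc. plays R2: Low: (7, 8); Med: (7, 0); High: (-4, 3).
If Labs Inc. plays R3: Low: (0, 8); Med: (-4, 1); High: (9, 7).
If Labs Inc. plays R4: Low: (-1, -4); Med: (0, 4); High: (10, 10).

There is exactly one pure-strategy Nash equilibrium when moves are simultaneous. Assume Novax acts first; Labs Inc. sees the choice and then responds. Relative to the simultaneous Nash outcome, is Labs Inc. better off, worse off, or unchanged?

unchanged

Work backward from Labs Inc.'s decision.
- Low → Labs Inc. plays R1 (best of 2, 10, 7, 0, -1); Novax gets 0.
- Med → Labs Inc. plays R2 (best of -2, 0, 7, -4, 0); Novax gets 0.
- High → Labs Inc. plays R4 (best of 6, 7, -4, 9, 10); Novax gets 10.
Among 0, 0, 10, the best is 10 at High. Subgame-perfect outcome: (R4, High) with payoffs (10, 10).
For the simultaneous game, intersect best replies.
Labs Inc.'s best replies: Low→R1; Med→R2; High→R4.
Novax's best replies: R0→High; R1→High; R2→Low; R3→Low; R4→High.
Only (R4, High) has each player best-responding; Nash payoffs (10, 10).
Labs Inc. earns 10 sequentially versus 10 at the Nash outcome: unchanged.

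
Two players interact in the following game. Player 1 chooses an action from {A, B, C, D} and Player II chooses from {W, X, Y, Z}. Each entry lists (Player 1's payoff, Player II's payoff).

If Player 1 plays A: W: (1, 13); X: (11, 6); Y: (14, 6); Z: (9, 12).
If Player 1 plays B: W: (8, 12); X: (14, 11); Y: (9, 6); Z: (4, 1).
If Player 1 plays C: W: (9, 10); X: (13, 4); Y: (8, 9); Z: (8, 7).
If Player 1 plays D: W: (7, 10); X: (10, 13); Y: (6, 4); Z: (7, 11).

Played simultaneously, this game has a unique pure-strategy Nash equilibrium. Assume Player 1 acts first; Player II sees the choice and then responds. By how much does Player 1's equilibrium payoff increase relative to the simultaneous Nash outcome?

Backward induction with Player 1 moving first.
- A: BR = W, leader payoff 1.
- B: BR = W, leader payoff 8.
- C: BR = W, leader payoff 9.
- D: BR = X, leader payoff 10.
Maximizing over 1, 8, 9, 10, Player 1 chooses D. Subgame-perfect outcome: (D, X) with payoffs (10, 13).
Under simultaneous play:
Player 1's best replies: W→C; X→B; Y→A; Z→A.
Player II's best replies: A→W; B→W; C→W; D→X.
The unique mutual best reply is (C, W), giving (9, 10).
Player 1's commitment gain: 10 − 9 = 1.

1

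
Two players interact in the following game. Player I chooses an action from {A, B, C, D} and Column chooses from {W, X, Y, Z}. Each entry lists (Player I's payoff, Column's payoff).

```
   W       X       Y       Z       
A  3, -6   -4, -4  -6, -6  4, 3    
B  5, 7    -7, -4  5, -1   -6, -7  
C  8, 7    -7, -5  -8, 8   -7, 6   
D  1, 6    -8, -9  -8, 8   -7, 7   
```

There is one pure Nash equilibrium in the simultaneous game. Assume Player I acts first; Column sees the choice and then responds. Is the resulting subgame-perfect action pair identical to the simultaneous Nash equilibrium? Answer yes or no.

Work backward from Column's decision.
- A: Column compares -6, -4, -6, 3 and picks Z; Player I would get 4.
- B: Column compares 7, -4, -1, -7 and picks W; Player I would get 5.
- C: Column compares 7, -5, 8, 6 and picks Y; Player I would get -8.
- D: Column compares 6, -9, 8, 7 and picks Y; Player I would get -8.
Player I's induced payoffs are 4, 5, -8, -8, so Player I commits to B. Subgame-perfect outcome: (B, W) with payoffs (5, 7).
Now find the simultaneous Nash equilibrium.
Player I's best replies: W→C; X→A; Y→B; Z→A.
Column's best replies: A→Z; B→W; C→Y; D→Y.
Only (A, Z) has each player best-responding; Nash payoffs (4, 3).
Sequential outcome (B, W) differs from the Nash profile (A, Z).

no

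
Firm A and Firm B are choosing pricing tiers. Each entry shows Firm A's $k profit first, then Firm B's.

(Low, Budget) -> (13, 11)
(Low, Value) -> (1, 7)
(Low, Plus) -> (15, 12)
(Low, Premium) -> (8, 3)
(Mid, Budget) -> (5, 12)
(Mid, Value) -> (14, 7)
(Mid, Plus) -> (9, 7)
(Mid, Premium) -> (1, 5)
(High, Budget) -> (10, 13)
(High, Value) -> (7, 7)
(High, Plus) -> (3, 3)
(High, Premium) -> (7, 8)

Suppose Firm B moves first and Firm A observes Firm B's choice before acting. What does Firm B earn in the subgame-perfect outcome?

Solve by backward induction (Firm B leads).
- Budget: BR = Low, leader payoff 11.
- Value: BR = Mid, leader payoff 7.
- Plus: BR = Low, leader payoff 12.
- Premium: BR = Low, leader payoff 3.
Among 11, 7, 12, 3, the best is 12 at Plus. Subgame-perfect outcome: (Low, Plus) with payoffs (15, 12).

12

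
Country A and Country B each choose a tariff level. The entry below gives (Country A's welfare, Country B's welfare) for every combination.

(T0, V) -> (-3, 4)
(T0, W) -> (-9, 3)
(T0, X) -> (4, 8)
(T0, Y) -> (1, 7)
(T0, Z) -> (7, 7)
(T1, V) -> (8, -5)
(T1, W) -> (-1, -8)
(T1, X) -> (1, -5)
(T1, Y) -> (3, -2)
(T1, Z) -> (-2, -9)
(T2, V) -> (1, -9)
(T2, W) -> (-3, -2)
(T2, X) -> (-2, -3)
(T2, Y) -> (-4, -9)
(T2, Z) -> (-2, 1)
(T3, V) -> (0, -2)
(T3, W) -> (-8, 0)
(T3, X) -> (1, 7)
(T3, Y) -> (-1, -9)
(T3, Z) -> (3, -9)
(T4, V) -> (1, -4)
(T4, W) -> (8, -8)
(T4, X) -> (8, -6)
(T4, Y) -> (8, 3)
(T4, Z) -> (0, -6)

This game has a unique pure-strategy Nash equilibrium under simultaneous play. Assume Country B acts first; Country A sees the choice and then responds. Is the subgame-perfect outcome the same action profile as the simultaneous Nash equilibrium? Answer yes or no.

Backward induction with Country B moving first.
- V: Country A compares -3, 8, 1, 0, 1 and picks T1; Country B would get -5.
- W: Country A compares -9, -1, -3, -8, 8 and picks T4; Country B would get -8.
- X: Country A compares 4, 1, -2, 1, 8 and picks T4; Country B would get -6.
- Y: Country A compares 1, 3, -4, -1, 8 and picks T4; Country B would get 3.
- Z: Country A compares 7, -2, -2, 3, 0 and picks T0; Country B would get 7.
Maximizing over -5, -8, -6, 3, 7, Country B chooses Z. Subgame-perfect outcome: (T0, Z) with payoffs (7, 7).
For the simultaneous game, intersect best replies.
Country A's best replies: V→T1; W→T4; X→T4; Y→T4; Z→T0.
Country B's best replies: T0→X; T1→Y; T2→Z; T3→X; T4→Y.
Only (T4, Y) has each player best-responding; Nash payoffs (8, 3).
Sequential outcome (T0, Z) differs from the Nash profile (T4, Y).

no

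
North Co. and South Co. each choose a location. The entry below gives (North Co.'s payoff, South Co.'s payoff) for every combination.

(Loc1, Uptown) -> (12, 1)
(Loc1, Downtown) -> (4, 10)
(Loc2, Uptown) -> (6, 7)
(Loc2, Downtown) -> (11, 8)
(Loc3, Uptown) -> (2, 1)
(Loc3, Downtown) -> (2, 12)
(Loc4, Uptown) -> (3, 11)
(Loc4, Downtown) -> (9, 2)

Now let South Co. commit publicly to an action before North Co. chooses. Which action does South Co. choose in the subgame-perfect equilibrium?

Backward induction with South Co. moving first.
- Uptown → North Co. plays Loc1 (best of 12, 6, 2, 3); South Co. gets 1.
- Downtown → North Co. plays Loc2 (best of 4, 11, 2, 9); South Co. gets 8.
South Co.'s induced payoffs are 1, 8, so South Co. commits to Downtown. Subgame-perfect outcome: (Loc2, Downtown) with payoffs (11, 8).

Downtown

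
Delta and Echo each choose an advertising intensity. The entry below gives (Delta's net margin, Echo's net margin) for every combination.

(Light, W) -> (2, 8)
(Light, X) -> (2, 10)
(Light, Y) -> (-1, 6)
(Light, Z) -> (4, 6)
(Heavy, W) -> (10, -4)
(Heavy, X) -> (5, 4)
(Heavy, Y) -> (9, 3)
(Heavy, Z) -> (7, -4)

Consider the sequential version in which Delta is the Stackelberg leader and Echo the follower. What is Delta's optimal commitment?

Solve by backward induction (Delta leads).
- Light → Echo plays X (best of 8, 10, 6, 6); Delta gets 2.
- Heavy → Echo plays X (best of -4, 4, 3, -4); Delta gets 5.
Maximizing over 2, 5, Delta chooses Heavy. Subgame-perfect outcome: (Heavy, X) with payoffs (5, 4).

Heavy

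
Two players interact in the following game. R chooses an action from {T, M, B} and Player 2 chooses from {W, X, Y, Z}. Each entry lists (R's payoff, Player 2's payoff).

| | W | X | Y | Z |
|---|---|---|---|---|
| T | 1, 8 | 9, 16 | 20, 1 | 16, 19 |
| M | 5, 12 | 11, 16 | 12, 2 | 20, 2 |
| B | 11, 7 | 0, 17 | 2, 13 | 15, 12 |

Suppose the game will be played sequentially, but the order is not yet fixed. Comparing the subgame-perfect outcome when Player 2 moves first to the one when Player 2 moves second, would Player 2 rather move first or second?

If R leads: Player 2's best replies are T→Z, M→X, B→X; R's induced payoffs 16, 11, 0; outcome (T, Z), payoffs (16, 19).
If Player 2 leads: R's best replies are W→B, X→M, Y→T, Z→M; Player 2's induced payoffs 7, 16, 1, 2; outcome (M, X), payoffs (11, 16).
Player 2 gets 16 moving first and 19 moving second, so Player 2 prefers to move second.

second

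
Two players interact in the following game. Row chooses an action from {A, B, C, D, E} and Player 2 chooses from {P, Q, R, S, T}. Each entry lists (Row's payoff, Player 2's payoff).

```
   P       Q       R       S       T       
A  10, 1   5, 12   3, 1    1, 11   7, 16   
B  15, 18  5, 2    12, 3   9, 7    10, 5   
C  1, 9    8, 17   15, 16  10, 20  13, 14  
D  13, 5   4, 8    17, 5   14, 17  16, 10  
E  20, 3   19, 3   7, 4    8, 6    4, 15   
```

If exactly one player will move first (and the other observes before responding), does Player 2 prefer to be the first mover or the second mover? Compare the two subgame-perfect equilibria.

If Row leads: Player 2's best replies are A→T, B→P, C→S, D→S, E→T; Row's induced payoffs 7, 15, 10, 14, 4; outcome (B, P), payoffs (15, 18).
If Player 2 leads: Row's best replies are P→E, Q→E, R→D, S→D, T→D; Player 2's induced payoffs 3, 3, 5, 17, 10; outcome (D, S), payoffs (14, 17).
Player 2 gets 17 moving first and 18 moving second, so Player 2 prefers to move second.

second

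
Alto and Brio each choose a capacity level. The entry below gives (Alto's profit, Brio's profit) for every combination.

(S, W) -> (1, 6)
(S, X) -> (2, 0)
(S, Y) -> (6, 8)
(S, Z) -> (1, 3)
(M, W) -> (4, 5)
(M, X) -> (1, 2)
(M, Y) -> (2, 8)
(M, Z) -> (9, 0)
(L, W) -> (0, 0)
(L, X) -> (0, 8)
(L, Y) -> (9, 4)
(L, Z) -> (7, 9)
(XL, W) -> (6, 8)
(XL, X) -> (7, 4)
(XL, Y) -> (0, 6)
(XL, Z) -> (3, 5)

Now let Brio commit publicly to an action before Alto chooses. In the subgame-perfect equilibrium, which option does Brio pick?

W

Work backward from Alto's decision.
- W: Alto compares 1, 4, 0, 6 and picks XL; Brio would get 8.
- X: Alto compares 2, 1, 0, 7 and picks XL; Brio would get 4.
- Y: Alto compares 6, 2, 9, 0 and picks L; Brio would get 4.
- Z: Alto compares 1, 9, 7, 3 and picks M; Brio would get 0.
Brio's induced payoffs are 8, 4, 4, 0, so Brio commits to W. Subgame-perfect outcome: (XL, W) with payoffs (6, 8).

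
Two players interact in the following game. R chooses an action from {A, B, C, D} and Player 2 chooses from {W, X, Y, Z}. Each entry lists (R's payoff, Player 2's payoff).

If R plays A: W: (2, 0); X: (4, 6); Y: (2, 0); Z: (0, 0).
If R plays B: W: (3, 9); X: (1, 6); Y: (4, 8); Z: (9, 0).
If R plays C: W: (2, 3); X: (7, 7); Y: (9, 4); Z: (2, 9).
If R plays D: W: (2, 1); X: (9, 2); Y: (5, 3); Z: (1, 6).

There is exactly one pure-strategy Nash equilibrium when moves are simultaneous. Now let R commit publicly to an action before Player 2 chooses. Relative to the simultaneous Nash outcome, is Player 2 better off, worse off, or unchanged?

Backward induction with R moving first.
- A: BR = X, leader payoff 4.
- B: BR = W, leader payoff 3.
- C: BR = Z, leader payoff 2.
- D: BR = Z, leader payoff 1.
Among 4, 3, 2, 1, the best is 4 at A. Subgame-perfect outcome: (A, X) with payoffs (4, 6).
Under simultaneous play:
R's best replies: W→B; X→D; Y→C; Z→B.
Player 2's best replies: A→X; B→W; C→Z; D→Z.
The unique mutual best reply is (B, W), giving (3, 9).
Player 2 earns 6 sequentially versus 9 at the Nash outcome: worse off.

worse off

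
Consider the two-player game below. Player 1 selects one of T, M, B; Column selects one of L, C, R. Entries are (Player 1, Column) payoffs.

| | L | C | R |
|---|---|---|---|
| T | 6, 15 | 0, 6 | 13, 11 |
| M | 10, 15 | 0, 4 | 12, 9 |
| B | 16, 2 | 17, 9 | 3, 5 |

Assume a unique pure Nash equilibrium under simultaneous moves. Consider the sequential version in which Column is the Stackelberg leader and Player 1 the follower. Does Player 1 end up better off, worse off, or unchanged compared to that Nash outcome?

worse off

Solve by backward induction (Column leads).
- L: BR = B, leader payoff 2.
- C: BR = B, leader payoff 9.
- R: BR = T, leader payoff 11.
Column's induced payoffs are 2, 9, 11, so Column commits to R. Subgame-perfect outcome: (T, R) with payoffs (13, 11).
For the simultaneous game, intersect best replies.
Player 1's best replies: L→B; C→B; R→T.
Column's best replies: T→L; M→L; B→C.
The unique mutual best reply is (B, C), giving (17, 9).
Player 1 earns 13 sequentially versus 17 at the Nash outcome: worse off.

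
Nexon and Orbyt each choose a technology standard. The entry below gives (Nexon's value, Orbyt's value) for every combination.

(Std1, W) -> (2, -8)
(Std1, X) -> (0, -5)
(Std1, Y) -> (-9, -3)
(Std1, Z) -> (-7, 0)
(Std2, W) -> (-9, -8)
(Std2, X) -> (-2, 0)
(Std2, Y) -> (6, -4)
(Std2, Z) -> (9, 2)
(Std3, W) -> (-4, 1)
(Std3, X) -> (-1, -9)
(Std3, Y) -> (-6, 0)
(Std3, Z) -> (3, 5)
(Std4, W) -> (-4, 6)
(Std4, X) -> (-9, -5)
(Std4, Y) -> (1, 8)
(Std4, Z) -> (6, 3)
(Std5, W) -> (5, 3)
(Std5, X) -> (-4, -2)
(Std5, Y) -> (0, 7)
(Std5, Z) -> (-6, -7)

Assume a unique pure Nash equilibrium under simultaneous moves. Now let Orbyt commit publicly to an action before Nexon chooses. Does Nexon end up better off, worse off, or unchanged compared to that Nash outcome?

worse off

Nexon best-responds to each possible Orbyt move:
- W: Nexon compares 2, -9, -4, -4, 5 and picks Std5; Orbyt would get 3.
- X: Nexon compares 0, -2, -1, -9, -4 and picks Std1; Orbyt would get -5.
- Y: Nexon compares -9, 6, -6, 1, 0 and picks Std2; Orbyt would get -4.
- Z: Nexon compares -7, 9, 3, 6, -6 and picks Std2; Orbyt would get 2.
Among 3, -5, -4, 2, the best is 3 at W. Subgame-perfect outcome: (Std5, W) with payoffs (5, 3).
Now find the simultaneous Nash equilibrium.
Nexon's best replies: W→Std5; X→Std1; Y→Std2; Z→Std2.
Orbyt's best replies: Std1→Z; Std2→Z; Std3→Z; Std4→Y; Std5→Y.
Only (Std2, Z) has each player best-responding; Nash payoffs (9, 2).
Nexon earns 5 sequentially versus 9 at the Nash outcome: worse off.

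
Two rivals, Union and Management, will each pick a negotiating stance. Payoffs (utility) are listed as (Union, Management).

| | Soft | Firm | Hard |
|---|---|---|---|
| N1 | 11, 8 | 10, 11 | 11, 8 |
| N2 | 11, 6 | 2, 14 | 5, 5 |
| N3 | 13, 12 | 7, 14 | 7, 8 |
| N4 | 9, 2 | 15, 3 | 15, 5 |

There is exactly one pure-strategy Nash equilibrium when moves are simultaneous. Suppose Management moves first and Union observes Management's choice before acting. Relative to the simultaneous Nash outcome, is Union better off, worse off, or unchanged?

worse off

Backward induction with Management moving first.
- Soft: Union compares 11, 11, 13, 9 and picks N3; Management would get 12.
- Firm: Union compares 10, 2, 7, 15 and picks N4; Management would get 3.
- Hard: Union compares 11, 5, 7, 15 and picks N4; Management would get 5.
Among 12, 3, 5, the best is 12 at Soft. Subgame-perfect outcome: (N3, Soft) with payoffs (13, 12).
Now find the simultaneous Nash equilibrium.
Union's best replies: Soft→N3; Firm→N4; Hard→N4.
Management's best replies: N1→Firm; N2→Firm; N3→Firm; N4→Hard.
The unique mutual best reply is (N4, Hard), giving (15, 5).
Union earns 13 sequentially versus 15 at the Nash outcome: worse off.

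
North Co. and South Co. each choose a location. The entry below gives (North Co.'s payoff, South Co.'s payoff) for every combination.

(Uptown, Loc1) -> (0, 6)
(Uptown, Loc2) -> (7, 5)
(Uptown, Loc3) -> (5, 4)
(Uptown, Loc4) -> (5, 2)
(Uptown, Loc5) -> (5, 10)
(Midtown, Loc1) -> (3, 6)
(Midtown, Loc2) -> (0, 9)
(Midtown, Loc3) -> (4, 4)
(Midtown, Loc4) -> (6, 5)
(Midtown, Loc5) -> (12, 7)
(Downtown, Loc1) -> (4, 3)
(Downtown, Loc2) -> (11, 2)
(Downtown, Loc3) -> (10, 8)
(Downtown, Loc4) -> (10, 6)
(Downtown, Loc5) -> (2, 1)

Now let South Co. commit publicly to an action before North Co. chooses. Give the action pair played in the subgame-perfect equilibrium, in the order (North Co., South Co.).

Backward induction with South Co. moving first.
- Loc1: North Co. compares 0, 3, 4 and picks Downtown; South Co. would get 3.
- Loc2: North Co. compares 7, 0, 11 and picks Downtown; South Co. would get 2.
- Loc3: North Co. compares 5, 4, 10 and picks Downtown; South Co. would get 8.
- Loc4: North Co. compares 5, 6, 10 and picks Downtown; South Co. would get 6.
- Loc5: North Co. compares 5, 12, 2 and picks Midtown; South Co. would get 7.
Among 3, 2, 8, 6, 7, the best is 8 at Loc3. Subgame-perfect outcome: (Downtown, Loc3) with payoffs (10, 8).

(Downtown, Loc3)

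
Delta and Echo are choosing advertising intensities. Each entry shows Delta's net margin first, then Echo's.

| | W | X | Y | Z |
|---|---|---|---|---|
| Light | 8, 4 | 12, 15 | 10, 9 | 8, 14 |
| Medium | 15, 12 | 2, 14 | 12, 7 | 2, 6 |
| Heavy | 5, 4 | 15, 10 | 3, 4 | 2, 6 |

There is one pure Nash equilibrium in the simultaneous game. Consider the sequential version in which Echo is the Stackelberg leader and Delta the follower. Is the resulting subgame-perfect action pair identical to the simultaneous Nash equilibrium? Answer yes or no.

no

Backward induction with Echo moving first.
- W → Delta plays Medium (best of 8, 15, 5); Echo gets 12.
- X → Delta plays Heavy (best of 12, 2, 15); Echo gets 10.
- Y → Delta plays Medium (best of 10, 12, 3); Echo gets 7.
- Z → Delta plays Light (best of 8, 2, 2); Echo gets 14.
Among 12, 10, 7, 14, the best is 14 at Z. Subgame-perfect outcome: (Light, Z) with payoffs (8, 14).
Under simultaneous play:
Delta's best replies: W→Medium; X→Heavy; Y→Medium; Z→Light.
Echo's best replies: Light→X; Medium→X; Heavy→X.
Only (Heavy, X) has each player best-responding; Nash payoffs (15, 10).
Sequential outcome (Light, Z) differs from the Nash profile (Heavy, X).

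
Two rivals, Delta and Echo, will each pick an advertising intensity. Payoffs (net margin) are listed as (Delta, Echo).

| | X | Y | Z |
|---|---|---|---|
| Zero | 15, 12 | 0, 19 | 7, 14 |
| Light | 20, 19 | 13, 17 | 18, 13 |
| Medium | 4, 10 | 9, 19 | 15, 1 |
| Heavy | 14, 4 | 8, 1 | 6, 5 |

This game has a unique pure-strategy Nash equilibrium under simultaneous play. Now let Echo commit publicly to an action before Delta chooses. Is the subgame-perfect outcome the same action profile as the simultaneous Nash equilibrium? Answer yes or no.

Delta best-responds to each possible Echo move:
- X: Delta compares 15, 20, 4, 14 and picks Light; Echo would get 19.
- Y: Delta compares 0, 13, 9, 8 and picks Light; Echo would get 17.
- Z: Delta compares 7, 18, 15, 6 and picks Light; Echo would get 13.
Echo's induced payoffs are 19, 17, 13, so Echo commits to X. Subgame-perfect outcome: (Light, X) with payoffs (20, 19).
Under simultaneous play:
Delta's best replies: X→Light; Y→Light; Z→Light.
Echo's best replies: Zero→Y; Light→X; Medium→Y; Heavy→Z.
Only (Light, X) has each player best-responding; Nash payoffs (20, 19).
Sequential outcome (Light, X) coincides with the Nash profile (Light, X).

yes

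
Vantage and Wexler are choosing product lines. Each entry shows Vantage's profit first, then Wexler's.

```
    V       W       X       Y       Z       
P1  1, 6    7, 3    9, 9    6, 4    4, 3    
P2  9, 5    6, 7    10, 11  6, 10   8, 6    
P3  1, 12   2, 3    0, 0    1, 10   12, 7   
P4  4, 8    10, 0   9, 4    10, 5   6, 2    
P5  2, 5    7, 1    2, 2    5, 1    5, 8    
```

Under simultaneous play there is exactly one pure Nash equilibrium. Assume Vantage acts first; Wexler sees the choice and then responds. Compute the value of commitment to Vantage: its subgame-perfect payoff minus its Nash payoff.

0

Wexler best-responds to each possible Vantage move:
- P1: BR = X, leader payoff 9.
- P2: BR = X, leader payoff 10.
- P3: BR = V, leader payoff 1.
- P4: BR = V, leader payoff 4.
- P5: BR = Z, leader payoff 5.
Among 9, 10, 1, 4, 5, the best is 10 at P2. Subgame-perfect outcome: (P2, X) with payoffs (10, 11).
Now find the simultaneous Nash equilibrium.
Vantage's best replies: V→P2; W→P4; X→P2; Y→P4; Z→P3.
Wexler's best replies: P1→X; P2→X; P3→V; P4→V; P5→Z.
Only (P2, X) has each player best-responding; Nash payoffs (10, 11).
Vantage's commitment gain: 10 − 10 = 0.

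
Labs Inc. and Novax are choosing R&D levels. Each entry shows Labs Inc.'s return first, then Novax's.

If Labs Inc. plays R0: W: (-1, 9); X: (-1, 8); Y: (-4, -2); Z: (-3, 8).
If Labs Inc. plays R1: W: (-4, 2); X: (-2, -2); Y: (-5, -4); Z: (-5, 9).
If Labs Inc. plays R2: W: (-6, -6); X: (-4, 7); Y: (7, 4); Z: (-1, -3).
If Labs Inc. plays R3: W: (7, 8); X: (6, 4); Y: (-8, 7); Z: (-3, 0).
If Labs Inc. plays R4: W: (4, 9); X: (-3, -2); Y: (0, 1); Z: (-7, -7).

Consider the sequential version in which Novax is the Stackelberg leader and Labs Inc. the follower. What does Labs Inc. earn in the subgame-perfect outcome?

Work backward from Labs Inc.'s decision.
- W: BR = R3, leader payoff 8.
- X: BR = R3, leader payoff 4.
- Y: BR = R2, leader payoff 4.
- Z: BR = R2, leader payoff -3.
Novax's induced payoffs are 8, 4, 4, -3, so Novax commits to W. Subgame-perfect outcome: (R3, W) with payoffs (7, 8).

7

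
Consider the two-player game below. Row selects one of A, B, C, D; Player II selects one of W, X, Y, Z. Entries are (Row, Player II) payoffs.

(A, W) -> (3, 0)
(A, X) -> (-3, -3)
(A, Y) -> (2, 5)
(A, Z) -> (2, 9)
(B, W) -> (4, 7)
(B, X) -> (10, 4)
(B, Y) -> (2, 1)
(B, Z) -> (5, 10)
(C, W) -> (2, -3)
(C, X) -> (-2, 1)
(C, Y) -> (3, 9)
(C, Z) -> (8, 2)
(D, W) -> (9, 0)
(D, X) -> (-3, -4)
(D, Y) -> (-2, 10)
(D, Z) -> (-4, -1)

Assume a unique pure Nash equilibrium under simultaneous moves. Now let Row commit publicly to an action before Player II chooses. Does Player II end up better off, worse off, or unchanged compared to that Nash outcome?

Solve by backward induction (Row leads).
- A: Player II compares 0, -3, 5, 9 and picks Z; Row would get 2.
- B: Player II compares 7, 4, 1, 10 and picks Z; Row would get 5.
- C: Player II compares -3, 1, 9, 2 and picks Y; Row would get 3.
- D: Player II compares 0, -4, 10, -1 and picks Y; Row would get -2.
Among 2, 5, 3, -2, the best is 5 at B. Subgame-perfect outcome: (B, Z) with payoffs (5, 10).
For the simultaneous game, intersect best replies.
Row's best replies: W→D; X→B; Y→C; Z→C.
Player II's best replies: A→Z; B→Z; C→Y; D→Y.
The unique mutual best reply is (C, Y), giving (3, 9).
Player II earns 10 sequentially versus 9 at the Nash outcome: better off.

better off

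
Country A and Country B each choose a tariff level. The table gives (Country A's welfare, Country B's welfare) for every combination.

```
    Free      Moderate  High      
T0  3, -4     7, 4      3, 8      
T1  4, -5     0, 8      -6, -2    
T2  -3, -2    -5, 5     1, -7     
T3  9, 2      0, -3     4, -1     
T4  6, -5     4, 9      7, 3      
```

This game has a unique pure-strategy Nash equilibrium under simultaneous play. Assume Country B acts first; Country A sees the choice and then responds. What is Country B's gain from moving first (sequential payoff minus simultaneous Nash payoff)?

2

Work backward from Country A's decision.
- Free → Country A plays T3 (best of 3, 4, -3, 9, 6); Country B gets 2.
- Moderate → Country A plays T0 (best of 7, 0, -5, 0, 4); Country B gets 4.
- High → Country A plays T4 (best of 3, -6, 1, 4, 7); Country B gets 3.
Maximizing over 2, 4, 3, Country B chooses Moderate. Subgame-perfect outcome: (T0, Moderate) with payoffs (7, 4).
Under simultaneous play:
Country A's best replies: Free→T3; Moderate→T0; High→T4.
Country B's best replies: T0→High; T1→Moderate; T2→Moderate; T3→Free; T4→Moderate.
Only (T3, Free) has each player best-responding; Nash payoffs (9, 2).
Country B's commitment gain: 4 − 2 = 2.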